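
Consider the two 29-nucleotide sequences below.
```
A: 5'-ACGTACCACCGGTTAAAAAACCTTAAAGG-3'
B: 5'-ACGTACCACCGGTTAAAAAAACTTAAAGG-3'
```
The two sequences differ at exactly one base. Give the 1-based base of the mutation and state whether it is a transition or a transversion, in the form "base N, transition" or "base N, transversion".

Base 21 changes C→A. C is a pyrimidine and A is a purine, so this is a transversion.

base 21, transversion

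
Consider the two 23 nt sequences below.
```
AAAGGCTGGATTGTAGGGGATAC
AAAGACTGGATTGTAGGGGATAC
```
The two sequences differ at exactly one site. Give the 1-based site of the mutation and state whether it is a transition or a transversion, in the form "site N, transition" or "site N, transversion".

site 5, transition

Site 5 changes G→A. G is a purine and A is a purine, so this is a transition.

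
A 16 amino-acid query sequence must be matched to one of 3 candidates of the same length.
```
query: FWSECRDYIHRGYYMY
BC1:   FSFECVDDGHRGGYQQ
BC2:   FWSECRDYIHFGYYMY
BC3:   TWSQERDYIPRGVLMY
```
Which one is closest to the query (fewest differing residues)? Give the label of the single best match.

BC1 differs at 8 residues; BC2 differs at 1 residue; BC3 differs at 6 residues. The closest is BC2.

BC2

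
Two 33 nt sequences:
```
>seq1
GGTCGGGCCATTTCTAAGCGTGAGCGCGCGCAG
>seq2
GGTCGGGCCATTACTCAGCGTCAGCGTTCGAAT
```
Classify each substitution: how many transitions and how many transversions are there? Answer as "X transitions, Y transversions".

1 transition, 6 transversions

Mismatches (1-based):
site 13: T→A (pyrimidine→purine, transversion)
site 16: A→C (purine→pyrimidine, transversion)
site 22: G→C (purine→pyrimidine, transversion)
site 27: C→T (pyrimidine→pyrimidine, transition)
site 28: G→T (purine→pyrimidine, transversion)
site 31: C→A (pyrimidine→purine, transversion)
site 33: G→T (purine→pyrimidine, transversion)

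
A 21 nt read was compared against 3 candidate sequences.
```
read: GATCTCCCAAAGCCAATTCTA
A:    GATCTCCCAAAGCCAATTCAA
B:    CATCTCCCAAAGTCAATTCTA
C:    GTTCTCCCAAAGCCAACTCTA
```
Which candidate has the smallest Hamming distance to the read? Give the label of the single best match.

A differs at 1 site; B differs at 2 sites; C differs at 2 sites. The closest is A.

A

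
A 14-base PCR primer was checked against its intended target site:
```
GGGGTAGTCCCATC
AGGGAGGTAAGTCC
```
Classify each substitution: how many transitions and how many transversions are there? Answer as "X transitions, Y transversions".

3 transitions, 5 transversions

Mismatches (1-based):
position 1: G→A (purine→purine, transition)
position 5: T→A (pyrimidine→purine, transversion)
position 6: A→G (purine→purine, transition)
position 9: C→A (pyrimidine→purine, transversion)
position 10: C→A (pyrimidine→purine, transversion)
position 11: C→G (pyrimidine→purine, transversion)
position 12: A→T (purine→pyrimidine, transversion)
position 13: T→C (pyrimidine→pyrimidine, transition)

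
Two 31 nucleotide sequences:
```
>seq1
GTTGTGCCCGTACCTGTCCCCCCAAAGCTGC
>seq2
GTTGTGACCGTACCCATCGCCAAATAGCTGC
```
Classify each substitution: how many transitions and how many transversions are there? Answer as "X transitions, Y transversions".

2 transitions, 5 transversions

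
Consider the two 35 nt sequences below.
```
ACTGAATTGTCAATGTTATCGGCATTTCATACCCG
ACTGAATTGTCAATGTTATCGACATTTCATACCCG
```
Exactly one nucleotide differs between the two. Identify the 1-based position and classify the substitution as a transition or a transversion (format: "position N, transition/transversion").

position 22, transition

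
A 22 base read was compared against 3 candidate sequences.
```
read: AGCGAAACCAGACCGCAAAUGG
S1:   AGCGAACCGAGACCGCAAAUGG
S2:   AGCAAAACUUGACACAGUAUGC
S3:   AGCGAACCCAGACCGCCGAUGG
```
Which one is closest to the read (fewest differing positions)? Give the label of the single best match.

S1 differs at 2 positions; S2 differs at 9 positions; S3 differs at 3 positions. The closest is S1.

S1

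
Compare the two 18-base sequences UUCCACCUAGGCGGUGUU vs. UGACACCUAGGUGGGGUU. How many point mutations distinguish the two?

4

The sequences differ at bases 2, 3, 12, 15 (1-based) — 4 in total.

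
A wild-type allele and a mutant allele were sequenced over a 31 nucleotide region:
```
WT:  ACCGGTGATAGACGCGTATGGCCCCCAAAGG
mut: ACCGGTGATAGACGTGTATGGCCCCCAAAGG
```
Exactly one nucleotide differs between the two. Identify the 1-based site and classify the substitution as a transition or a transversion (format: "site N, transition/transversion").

The sequences differ only at site 15: C→T (pyrimidine→pyrimidine), a transition.

site 15, transition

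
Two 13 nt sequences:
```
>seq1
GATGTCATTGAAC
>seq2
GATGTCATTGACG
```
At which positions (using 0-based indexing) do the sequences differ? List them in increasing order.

11, 12

Scanning 0-based: 11: A/C; 12: C/G.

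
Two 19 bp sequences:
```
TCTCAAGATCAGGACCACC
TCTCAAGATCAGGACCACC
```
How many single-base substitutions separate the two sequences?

No positions differ; the sequences are identical.

0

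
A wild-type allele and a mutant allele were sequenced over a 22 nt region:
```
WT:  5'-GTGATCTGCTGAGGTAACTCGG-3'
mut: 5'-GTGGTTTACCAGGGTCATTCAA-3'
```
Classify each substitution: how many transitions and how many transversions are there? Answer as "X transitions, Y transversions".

9 transitions, 1 transversion

Mismatches (1-based):
position 4: A→G (purine→purine, transition)
position 6: C→T (pyrimidine→pyrimidine, transition)
position 8: G→A (purine→purine, transition)
position 10: T→C (pyrimidine→pyrimidine, transition)
position 11: G→A (purine→purine, transition)
position 12: A→G (purine→purine, transition)
position 16: A→C (purine→pyrimidine, transversion)
position 18: C→T (pyrimidine→pyrimidine, transition)
position 21: G→A (purine→purine, transition)
position 22: G→A (purine→purine, transition)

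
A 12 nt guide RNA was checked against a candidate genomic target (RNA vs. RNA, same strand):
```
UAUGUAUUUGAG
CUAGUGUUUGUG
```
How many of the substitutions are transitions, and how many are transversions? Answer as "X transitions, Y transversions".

Mismatches (1-based):
base 1: U→C (pyrimidine→pyrimidine, transition)
base 2: A→U (purine→pyrimidine, transversion)
base 3: U→A (pyrimidine→purine, transversion)
base 6: A→G (purine→purine, transition)
base 11: A→U (purine→pyrimidine, transversion)

2 transitions, 3 transversions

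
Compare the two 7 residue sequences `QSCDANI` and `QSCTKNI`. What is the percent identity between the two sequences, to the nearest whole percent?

71%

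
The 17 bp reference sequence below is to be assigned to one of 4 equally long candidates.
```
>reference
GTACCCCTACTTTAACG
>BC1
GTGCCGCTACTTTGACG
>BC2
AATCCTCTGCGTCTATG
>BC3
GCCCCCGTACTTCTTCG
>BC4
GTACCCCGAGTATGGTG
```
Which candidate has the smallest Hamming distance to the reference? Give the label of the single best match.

Hamming distances to reference — BC1: 3; BC2: 9; BC3: 6; BC4: 6.
Smallest is BC1 with 3 mismatches.

BC1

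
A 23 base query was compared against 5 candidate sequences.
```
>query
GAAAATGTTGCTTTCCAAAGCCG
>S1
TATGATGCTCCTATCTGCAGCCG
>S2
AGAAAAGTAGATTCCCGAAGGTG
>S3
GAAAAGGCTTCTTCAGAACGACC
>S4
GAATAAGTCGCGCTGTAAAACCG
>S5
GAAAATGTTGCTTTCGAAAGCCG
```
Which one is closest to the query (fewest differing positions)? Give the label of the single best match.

S1 differs at 9 positions; S2 differs at 9 positions; S3 differs at 9 positions; S4 differs at 8 positions; S5 differs at 1 position. The closest is S5.

S5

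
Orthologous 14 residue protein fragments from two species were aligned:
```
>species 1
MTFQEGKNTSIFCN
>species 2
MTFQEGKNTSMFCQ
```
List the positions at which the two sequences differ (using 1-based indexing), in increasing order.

Differences at position 11 (I→M), position 14 (N→Q).

11, 14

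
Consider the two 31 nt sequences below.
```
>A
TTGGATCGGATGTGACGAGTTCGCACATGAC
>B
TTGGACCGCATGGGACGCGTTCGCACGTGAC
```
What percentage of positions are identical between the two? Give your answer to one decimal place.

83.9%

Mismatches at positions 6, 9, 13, 18, 27 (1-based): 5 of 31.
Identical positions: 26/31 = 83.87% → 83.9%.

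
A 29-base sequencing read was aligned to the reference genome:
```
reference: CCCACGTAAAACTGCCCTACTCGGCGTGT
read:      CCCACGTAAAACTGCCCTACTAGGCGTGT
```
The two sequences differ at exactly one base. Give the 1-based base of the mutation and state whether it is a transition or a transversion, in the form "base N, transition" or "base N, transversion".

base 22, transversion

The sequences differ only at base 22: C→A (pyrimidine→purine), a transversion.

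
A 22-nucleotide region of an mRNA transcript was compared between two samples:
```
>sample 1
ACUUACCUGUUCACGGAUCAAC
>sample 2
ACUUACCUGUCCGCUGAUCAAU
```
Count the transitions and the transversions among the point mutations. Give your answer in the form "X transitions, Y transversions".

3 transitions, 1 transversion

Transitions (purine↔purine or pyrimidine↔pyrimidine): 11 U→C, 13 A→G, 22 C→U.
Transversions (purine↔pyrimidine): 15 G→U.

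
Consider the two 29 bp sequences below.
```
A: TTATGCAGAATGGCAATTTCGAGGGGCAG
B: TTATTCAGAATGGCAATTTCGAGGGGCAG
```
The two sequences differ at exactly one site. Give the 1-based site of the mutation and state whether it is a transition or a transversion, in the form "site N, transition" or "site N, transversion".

The sequences differ only at site 5: G→T (purine→pyrimidine), a transversion.

site 5, transversion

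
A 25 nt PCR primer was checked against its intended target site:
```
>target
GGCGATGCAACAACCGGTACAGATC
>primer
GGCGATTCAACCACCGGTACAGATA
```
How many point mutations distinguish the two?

The sequences differ at positions 7, 12, 25 (1-based) — 3 in total.

3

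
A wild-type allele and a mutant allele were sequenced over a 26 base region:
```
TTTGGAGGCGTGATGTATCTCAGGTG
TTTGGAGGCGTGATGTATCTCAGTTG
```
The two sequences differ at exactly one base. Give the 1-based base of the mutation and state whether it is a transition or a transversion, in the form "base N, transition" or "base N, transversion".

Base 24 changes G→T. G is a purine and T is a pyrimidine, so this is a transversion.

base 24, transversion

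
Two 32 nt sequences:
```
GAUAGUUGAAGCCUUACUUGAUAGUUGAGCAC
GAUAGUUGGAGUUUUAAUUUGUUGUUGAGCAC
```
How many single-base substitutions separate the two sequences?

7

The sequences differ at bases 9, 12, 13, 17, 20, 21, 23 (1-based) — 7 in total.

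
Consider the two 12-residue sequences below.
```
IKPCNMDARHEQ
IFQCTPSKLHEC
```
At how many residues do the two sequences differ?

8

Comparing position by position, 8 residues differ: 2 (K/F), 3 (P/Q), 5 (N/T), 6 (M/P), 7 (D/S), 8 (A/K), 9 (R/L), 12 (Q/C).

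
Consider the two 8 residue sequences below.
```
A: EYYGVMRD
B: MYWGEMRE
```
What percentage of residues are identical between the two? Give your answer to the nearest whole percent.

4 positions differ (1, 3, 5, 8), so 4 of 8 match: 4/8 = 50%.

50%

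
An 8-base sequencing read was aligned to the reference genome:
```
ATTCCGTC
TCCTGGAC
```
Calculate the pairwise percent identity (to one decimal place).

6 positions differ (1, 2, 3, 4, 5, 7), so 2 of 8 match: 2/8 = 25%.

25.0%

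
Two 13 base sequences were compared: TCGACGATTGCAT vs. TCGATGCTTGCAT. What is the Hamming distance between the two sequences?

2

The sequences differ at positions 5, 7 (1-based) — 2 in total.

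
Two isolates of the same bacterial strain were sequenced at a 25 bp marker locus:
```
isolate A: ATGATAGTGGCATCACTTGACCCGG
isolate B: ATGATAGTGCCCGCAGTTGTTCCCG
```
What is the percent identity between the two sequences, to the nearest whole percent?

Mismatches at positions 10, 12, 13, 16, 20, 21, 24 (1-based): 7 of 25.
Identical positions: 18/25 = 72% → 72%.

72%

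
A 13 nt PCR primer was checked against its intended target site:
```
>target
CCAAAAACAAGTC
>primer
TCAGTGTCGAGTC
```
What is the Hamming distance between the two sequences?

The sequences differ at sites 1, 4, 5, 6, 7, 9 (1-based) — 6 in total.

6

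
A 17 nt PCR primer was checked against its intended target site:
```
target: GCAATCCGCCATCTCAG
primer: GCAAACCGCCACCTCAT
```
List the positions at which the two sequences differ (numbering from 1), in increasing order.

Scanning 1-based: 5: T/A; 12: T/C; 17: G/T.

5, 12, 17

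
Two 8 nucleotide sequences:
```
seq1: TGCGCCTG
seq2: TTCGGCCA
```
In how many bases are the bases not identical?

Mismatches (1-based): base 2: G→T; base 5: C→G; base 7: T→C; base 8: G→A.

4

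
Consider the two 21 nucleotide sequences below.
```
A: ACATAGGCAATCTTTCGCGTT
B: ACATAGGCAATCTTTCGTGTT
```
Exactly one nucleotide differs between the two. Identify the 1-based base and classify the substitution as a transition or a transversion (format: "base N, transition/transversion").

Base 18 changes C→T. C is a pyrimidine and T is a pyrimidine, so this is a transition.

base 18, transition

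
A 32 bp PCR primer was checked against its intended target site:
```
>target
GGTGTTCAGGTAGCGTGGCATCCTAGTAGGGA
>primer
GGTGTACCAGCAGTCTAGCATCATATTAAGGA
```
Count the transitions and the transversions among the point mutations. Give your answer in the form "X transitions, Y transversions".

5 transitions, 5 transversions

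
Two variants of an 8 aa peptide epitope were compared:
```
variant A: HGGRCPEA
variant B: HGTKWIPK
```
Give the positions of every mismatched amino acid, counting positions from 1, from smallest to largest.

3, 4, 5, 6, 7, 8

Differences at position 3 (G→T), position 4 (R→K), position 5 (C→W), position 6 (P→I), position 7 (E→P), position 8 (A→K).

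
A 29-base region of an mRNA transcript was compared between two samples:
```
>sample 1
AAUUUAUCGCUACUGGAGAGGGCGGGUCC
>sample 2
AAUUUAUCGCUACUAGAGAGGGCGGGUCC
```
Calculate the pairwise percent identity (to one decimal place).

1 position differs (15), so 28 of 29 match: 28/29 = 96.55%.

96.6%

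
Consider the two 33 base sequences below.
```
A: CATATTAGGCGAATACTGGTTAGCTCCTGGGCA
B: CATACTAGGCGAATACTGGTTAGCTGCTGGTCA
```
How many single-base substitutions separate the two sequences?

The sequences differ at bases 5, 26, 31 (1-based) — 3 in total.

3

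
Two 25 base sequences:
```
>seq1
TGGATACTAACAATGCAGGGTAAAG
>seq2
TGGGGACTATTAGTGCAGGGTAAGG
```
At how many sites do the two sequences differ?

6

The sequences differ at sites 4, 5, 10, 11, 13, 24 (1-based) — 6 in total.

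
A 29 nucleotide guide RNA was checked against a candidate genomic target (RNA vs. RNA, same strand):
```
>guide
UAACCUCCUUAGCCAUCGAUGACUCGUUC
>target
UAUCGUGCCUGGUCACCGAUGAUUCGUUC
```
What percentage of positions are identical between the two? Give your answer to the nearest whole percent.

72%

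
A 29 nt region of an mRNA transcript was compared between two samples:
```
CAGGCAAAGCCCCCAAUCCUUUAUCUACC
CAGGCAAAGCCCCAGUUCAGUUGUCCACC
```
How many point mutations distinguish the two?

7

Comparing position by position, 7 bases differ: 14 (C/A), 15 (A/G), 16 (A/U), 19 (C/A), 20 (U/G), 23 (A/G), 26 (U/C).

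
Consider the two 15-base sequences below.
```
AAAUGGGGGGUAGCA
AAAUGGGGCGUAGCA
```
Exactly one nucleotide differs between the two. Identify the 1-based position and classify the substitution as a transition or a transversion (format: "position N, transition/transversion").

Position 9 changes G→C. G is a purine and C is a pyrimidine, so this is a transversion.

position 9, transversion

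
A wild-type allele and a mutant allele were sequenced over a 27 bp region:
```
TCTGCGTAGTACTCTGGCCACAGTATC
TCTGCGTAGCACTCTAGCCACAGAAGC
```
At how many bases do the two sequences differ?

4

The sequences differ at bases 10, 16, 24, 26 (1-based) — 4 in total.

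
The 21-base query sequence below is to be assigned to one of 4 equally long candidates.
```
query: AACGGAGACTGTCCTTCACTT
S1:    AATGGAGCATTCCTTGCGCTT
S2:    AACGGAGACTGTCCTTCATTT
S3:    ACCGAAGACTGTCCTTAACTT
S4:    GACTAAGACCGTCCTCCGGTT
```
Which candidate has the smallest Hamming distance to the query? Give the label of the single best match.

Hamming distances to query — S1: 8; S2: 1; S3: 3; S4: 7.
Smallest is S2 with 1 mismatch.

S2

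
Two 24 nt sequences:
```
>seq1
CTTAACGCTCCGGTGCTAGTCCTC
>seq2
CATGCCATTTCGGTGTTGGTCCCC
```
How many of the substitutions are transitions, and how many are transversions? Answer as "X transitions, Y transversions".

7 transitions, 2 transversions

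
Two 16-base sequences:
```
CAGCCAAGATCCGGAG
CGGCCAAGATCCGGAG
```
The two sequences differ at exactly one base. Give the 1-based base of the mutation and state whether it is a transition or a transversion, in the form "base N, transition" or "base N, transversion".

The sequences differ only at base 2: A→G (purine→purine), a transition.

base 2, transition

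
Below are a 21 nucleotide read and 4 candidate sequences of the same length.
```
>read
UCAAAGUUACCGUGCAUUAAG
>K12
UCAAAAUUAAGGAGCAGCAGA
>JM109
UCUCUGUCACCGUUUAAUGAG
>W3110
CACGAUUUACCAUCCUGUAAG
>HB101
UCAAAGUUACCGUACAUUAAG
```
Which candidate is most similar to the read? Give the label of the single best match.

HB101

Hamming distances to read — K12: 8; JM109: 8; W3110: 9; HB101: 1.
Smallest is HB101 with 1 mismatch.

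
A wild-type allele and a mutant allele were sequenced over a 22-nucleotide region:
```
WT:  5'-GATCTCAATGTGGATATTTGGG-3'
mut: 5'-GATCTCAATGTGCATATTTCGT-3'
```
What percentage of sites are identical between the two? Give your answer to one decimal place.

Mismatches at positions 13, 20, 22 (1-based): 3 of 22.
Identical positions: 19/22 = 86.36% → 86.4%.

86.4%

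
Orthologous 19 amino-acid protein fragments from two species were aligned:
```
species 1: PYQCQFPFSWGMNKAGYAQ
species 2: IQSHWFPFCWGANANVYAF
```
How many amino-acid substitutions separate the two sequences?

Comparing position by position, 11 residues differ: 1 (P/I), 2 (Y/Q), 3 (Q/S), 4 (C/H), 5 (Q/W), 9 (S/C), 12 (M/A), 14 (K/A), 15 (A/N), 16 (G/V), 19 (Q/F).

11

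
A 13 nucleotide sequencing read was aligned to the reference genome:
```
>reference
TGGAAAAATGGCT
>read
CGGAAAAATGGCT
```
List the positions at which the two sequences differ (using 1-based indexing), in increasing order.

Scanning 1-based: 1: T/C.

1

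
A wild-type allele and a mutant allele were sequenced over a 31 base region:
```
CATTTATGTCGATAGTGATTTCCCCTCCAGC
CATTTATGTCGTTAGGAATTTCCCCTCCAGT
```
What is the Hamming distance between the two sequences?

The sequences differ at sites 12, 16, 17, 31 (1-based) — 4 in total.

4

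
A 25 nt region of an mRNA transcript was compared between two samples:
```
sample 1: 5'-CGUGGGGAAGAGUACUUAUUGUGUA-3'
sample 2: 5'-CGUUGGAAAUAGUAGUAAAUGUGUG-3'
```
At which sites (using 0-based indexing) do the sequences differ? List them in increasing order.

3, 6, 9, 14, 16, 18, 24

Differences at site 3 (G→U), site 6 (G→A), site 9 (G→U), site 14 (C→G), site 16 (U→A), site 18 (U→A), site 24 (A→G).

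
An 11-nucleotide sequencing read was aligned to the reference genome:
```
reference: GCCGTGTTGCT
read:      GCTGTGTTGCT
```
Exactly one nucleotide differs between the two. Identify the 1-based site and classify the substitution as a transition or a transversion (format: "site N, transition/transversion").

The sequences differ only at site 3: C→T (pyrimidine→pyrimidine), a transition.

site 3, transition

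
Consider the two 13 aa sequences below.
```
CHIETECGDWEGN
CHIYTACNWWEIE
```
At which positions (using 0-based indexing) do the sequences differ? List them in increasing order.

3, 5, 7, 8, 11, 12

Differences at position 3 (E→Y), position 5 (E→A), position 7 (G→N), position 8 (D→W), position 11 (G→I), position 12 (N→E).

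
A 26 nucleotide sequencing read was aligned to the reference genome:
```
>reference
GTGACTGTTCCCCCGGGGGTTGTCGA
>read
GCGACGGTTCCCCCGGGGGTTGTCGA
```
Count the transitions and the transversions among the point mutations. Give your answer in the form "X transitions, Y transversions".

Transitions (purine↔purine or pyrimidine↔pyrimidine): 2 T→C.
Transversions (purine↔pyrimidine): 6 T→G.

1 transition, 1 transversion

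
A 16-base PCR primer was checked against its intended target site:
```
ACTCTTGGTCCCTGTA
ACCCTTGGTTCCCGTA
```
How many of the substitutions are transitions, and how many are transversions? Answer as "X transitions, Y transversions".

Mismatches (1-based):
position 3: T→C (pyrimidine→pyrimidine, transition)
position 10: C→T (pyrimidine→pyrimidine, transition)
position 13: T→C (pyrimidine→pyrimidine, transition)

3 transitions, 0 transversions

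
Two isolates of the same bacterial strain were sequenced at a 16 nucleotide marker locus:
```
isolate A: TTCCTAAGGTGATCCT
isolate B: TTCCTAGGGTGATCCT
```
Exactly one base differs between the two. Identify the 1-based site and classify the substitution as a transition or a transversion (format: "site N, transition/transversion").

The sequences differ only at site 7: A→G (purine→purine), a transition.

site 7, transition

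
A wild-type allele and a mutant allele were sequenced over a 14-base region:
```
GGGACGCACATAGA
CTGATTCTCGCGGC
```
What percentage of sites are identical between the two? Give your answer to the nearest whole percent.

36%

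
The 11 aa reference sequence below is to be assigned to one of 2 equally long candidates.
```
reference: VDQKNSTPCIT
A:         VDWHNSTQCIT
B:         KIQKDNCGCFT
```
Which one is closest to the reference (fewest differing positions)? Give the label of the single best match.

A

Hamming distances to reference — A: 3; B: 7.
Smallest is A with 3 mismatches.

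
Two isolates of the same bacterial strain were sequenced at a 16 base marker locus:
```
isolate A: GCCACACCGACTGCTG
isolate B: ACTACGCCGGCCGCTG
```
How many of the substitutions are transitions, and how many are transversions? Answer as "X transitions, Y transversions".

Transitions (purine↔purine or pyrimidine↔pyrimidine): 1 G→A, 3 C→T, 6 A→G, 10 A→G, 12 T→C.
Transversions (purine↔pyrimidine): none.

5 transitions, 0 transversions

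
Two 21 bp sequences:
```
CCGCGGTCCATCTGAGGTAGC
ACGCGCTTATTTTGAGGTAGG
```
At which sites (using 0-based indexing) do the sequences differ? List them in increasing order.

0, 5, 7, 8, 9, 11, 20

Scanning 0-based: 0: C/A; 5: G/C; 7: C/T; 8: C/A; 9: A/T; 11: C/T; 20: C/G.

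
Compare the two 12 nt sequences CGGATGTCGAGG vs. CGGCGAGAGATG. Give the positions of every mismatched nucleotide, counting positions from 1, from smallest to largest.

4, 5, 6, 7, 8, 11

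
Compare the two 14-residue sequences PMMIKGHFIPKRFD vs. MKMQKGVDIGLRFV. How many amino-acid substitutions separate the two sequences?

8

Comparing position by position, 8 residues differ: 1 (P/M), 2 (M/K), 4 (I/Q), 7 (H/V), 8 (F/D), 10 (P/G), 11 (K/L), 14 (D/V).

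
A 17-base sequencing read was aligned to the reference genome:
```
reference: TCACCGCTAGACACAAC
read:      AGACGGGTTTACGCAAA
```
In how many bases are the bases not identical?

8

The sequences differ at bases 1, 2, 5, 7, 9, 10, 13, 17 (1-based) — 8 in total.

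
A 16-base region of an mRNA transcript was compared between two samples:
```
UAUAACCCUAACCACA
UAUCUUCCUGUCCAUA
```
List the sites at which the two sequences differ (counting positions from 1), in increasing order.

4, 5, 6, 10, 11, 15

Scanning 1-based: 4: A/C; 5: A/U; 6: C/U; 10: A/G; 11: A/U; 15: C/U.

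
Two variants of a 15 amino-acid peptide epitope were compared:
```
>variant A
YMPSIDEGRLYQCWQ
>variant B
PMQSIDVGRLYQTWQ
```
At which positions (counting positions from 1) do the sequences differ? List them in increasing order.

1, 3, 7, 13

Differences at position 1 (Y→P), position 3 (P→Q), position 7 (E→V), position 13 (C→T).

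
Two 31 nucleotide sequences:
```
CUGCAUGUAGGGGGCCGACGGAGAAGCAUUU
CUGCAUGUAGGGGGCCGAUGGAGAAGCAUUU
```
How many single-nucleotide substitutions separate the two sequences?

1

Mismatches (1-based): site 19: C→U.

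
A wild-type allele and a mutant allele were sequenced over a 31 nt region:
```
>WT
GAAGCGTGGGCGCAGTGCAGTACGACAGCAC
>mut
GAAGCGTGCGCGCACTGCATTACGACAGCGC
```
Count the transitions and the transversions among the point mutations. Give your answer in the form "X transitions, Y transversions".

1 transition, 3 transversions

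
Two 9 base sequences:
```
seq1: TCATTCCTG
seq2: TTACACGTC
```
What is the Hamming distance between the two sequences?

5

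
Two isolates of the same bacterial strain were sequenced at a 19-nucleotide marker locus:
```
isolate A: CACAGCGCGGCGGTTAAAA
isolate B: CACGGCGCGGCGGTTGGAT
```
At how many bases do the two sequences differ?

4

Comparing position by position, 4 bases differ: 4 (A/G), 16 (A/G), 17 (A/G), 19 (A/T).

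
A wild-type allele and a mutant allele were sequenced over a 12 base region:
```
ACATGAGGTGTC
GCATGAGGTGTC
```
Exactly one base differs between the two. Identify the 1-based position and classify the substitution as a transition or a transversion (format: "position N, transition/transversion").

Position 1 changes A→G. A is a purine and G is a purine, so this is a transition.

position 1, transition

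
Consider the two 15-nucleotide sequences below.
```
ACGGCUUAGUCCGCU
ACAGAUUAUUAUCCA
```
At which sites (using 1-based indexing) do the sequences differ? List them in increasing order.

3, 5, 9, 11, 12, 13, 15

Differences at site 3 (G→A), site 5 (C→A), site 9 (G→U), site 11 (C→A), site 12 (C→U), site 13 (G→C), site 15 (U→A).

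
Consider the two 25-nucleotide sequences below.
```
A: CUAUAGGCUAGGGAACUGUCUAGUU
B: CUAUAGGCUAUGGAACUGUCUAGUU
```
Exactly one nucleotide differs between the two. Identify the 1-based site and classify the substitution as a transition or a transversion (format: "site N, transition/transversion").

Site 11 changes G→U. G is a purine and U is a pyrimidine, so this is a transversion.

site 11, transversion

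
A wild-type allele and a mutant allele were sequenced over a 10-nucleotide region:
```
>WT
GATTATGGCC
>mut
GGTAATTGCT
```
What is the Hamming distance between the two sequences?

4

Mismatches (1-based): position 2: A→G; position 4: T→A; position 7: G→T; position 10: C→T.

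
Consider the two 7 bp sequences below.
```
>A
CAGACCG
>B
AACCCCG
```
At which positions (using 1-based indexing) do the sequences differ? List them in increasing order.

Scanning 1-based: 1: C/A; 3: G/C; 4: A/C.

1, 3, 4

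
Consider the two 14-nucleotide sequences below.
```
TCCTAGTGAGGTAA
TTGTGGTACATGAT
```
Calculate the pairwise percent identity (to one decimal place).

35.7%

9 positions differ (2, 3, 5, 8, 9, 10, 11, 12, 14), so 5 of 14 match: 5/14 = 35.71%.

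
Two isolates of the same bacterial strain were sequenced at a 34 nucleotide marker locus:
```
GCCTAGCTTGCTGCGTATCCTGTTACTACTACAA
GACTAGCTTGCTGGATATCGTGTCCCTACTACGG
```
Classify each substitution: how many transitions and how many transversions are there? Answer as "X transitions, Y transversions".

Mismatches (1-based):
site 2: C→A (pyrimidine→purine, transversion)
site 14: C→G (pyrimidine→purine, transversion)
site 15: G→A (purine→purine, transition)
site 20: C→G (pyrimidine→purine, transversion)
site 24: T→C (pyrimidine→pyrimidine, transition)
site 25: A→C (purine→pyrimidine, transversion)
site 33: A→G (purine→purine, transition)
site 34: A→G (purine→purine, transition)

4 transitions, 4 transversions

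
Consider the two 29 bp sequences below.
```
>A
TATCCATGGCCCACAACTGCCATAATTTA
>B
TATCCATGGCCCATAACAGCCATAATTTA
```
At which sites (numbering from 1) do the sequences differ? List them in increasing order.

14, 18

Scanning 1-based: 14: C/T; 18: T/A.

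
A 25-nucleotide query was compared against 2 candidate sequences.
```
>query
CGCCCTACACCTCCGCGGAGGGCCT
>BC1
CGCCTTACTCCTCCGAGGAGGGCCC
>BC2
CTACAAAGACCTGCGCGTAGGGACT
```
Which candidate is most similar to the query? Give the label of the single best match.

BC1 differs at 4 sites; BC2 differs at 8 sites. The closest is BC1.

BC1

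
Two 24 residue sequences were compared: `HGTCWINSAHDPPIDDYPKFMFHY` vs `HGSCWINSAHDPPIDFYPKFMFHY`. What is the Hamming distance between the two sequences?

2

Mismatches (1-based): residue 3: T→S; residue 16: D→F.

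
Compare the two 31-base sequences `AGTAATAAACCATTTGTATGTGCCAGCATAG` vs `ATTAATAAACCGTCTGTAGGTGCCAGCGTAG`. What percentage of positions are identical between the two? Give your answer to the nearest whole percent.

5 positions differ (2, 12, 14, 19, 28), so 26 of 31 match: 26/31 = 83.87%.

84%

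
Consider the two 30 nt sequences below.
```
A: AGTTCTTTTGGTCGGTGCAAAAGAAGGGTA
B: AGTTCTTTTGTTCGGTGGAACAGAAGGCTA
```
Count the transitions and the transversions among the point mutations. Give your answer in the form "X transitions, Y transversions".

Transitions (purine↔purine or pyrimidine↔pyrimidine): none.
Transversions (purine↔pyrimidine): 11 G→T, 18 C→G, 21 A→C, 28 G→C.

0 transitions, 4 transversions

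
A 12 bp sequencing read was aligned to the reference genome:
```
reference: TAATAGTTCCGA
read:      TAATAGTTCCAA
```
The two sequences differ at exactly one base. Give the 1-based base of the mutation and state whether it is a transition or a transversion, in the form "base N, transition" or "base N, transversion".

base 11, transition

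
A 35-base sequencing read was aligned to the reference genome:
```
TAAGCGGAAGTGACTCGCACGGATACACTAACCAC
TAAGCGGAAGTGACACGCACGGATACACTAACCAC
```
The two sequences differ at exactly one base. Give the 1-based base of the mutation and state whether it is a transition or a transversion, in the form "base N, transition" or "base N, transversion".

Base 15 changes T→A. T is a pyrimidine and A is a purine, so this is a transversion.

base 15, transversion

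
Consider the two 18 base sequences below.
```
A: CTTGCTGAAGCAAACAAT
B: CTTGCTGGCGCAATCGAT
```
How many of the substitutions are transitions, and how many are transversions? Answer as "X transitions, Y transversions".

2 transitions, 2 transversions

Mismatches (1-based):
base 8: A→G (purine→purine, transition)
base 9: A→C (purine→pyrimidine, transversion)
base 14: A→T (purine→pyrimidine, transversion)
base 16: A→G (purine→purine, transition)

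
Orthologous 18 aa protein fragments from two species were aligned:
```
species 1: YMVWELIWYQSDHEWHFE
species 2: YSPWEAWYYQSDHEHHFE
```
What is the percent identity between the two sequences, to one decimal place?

66.7%

Mismatches at positions 2, 3, 6, 7, 8, 15 (1-based): 6 of 18.
Identical positions: 12/18 = 66.67% → 66.7%.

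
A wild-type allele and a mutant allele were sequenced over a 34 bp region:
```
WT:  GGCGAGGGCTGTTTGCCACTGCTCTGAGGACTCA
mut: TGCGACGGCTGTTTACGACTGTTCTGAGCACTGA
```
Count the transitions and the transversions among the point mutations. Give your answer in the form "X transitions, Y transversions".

2 transitions, 5 transversions

Transitions (purine↔purine or pyrimidine↔pyrimidine): 15 G→A, 22 C→T.
Transversions (purine↔pyrimidine): 1 G→T, 6 G→C, 17 C→G, 29 G→C, 33 C→G.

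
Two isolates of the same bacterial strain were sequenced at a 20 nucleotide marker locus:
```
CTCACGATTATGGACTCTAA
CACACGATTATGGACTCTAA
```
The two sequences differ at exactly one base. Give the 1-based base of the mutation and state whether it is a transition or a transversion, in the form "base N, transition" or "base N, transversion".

base 2, transversion

The sequences differ only at base 2: T→A (pyrimidine→purine), a transversion.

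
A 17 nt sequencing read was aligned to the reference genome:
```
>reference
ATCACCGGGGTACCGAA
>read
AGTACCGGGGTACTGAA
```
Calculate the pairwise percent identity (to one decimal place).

Mismatches at positions 2, 3, 14 (1-based): 3 of 17.
Identical positions: 14/17 = 82.35% → 82.4%.

82.4%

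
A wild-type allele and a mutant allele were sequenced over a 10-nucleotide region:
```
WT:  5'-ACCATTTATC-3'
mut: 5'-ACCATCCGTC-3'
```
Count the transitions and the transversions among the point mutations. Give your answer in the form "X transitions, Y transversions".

3 transitions, 0 transversions

Transitions (purine↔purine or pyrimidine↔pyrimidine): 6 T→C, 7 T→C, 8 A→G.
Transversions (purine↔pyrimidine): none.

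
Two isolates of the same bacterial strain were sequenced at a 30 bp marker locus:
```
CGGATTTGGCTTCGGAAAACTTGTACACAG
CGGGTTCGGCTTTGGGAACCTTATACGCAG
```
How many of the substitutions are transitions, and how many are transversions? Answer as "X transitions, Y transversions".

Mismatches (1-based):
site 4: A→G (purine→purine, transition)
site 7: T→C (pyrimidine→pyrimidine, transition)
site 13: C→T (pyrimidine→pyrimidine, transition)
site 16: A→G (purine→purine, transition)
site 19: A→C (purine→pyrimidine, transversion)
site 23: G→A (purine→purine, transition)
site 27: A→G (purine→purine, transition)

6 transitions, 1 transversion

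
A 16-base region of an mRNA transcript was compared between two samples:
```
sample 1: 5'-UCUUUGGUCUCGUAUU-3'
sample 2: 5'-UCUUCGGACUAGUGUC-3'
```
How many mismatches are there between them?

5

Comparing position by position, 5 bases differ: 5 (U/C), 8 (U/A), 11 (C/A), 14 (A/G), 16 (U/C).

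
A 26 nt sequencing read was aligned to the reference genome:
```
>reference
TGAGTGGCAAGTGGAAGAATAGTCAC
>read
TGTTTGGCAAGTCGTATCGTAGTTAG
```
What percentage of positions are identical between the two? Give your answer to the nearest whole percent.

Mismatches at positions 3, 4, 13, 15, 17, 18, 19, 24, 26 (1-based): 9 of 26.
Identical positions: 17/26 = 65.38% → 65%.

65%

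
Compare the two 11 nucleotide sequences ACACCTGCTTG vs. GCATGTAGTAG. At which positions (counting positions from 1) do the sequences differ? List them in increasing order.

Differences at position 1 (A→G), position 4 (C→T), position 5 (C→G), position 7 (G→A), position 8 (C→G), position 10 (T→A).

1, 4, 5, 7, 8, 10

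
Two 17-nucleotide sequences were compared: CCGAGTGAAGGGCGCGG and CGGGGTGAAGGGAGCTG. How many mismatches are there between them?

Mismatches (1-based): position 2: C→G; position 4: A→G; position 13: C→A; position 16: G→T.

4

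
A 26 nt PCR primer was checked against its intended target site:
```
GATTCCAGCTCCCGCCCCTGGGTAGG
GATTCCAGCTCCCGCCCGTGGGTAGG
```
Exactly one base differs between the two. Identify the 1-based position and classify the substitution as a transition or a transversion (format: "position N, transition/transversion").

position 18, transversion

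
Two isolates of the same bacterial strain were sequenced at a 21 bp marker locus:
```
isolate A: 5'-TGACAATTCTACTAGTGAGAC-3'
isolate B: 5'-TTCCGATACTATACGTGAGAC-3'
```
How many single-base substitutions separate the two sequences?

7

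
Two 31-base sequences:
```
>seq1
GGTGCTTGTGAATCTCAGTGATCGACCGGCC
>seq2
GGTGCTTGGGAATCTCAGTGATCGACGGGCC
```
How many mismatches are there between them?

2

The sequences differ at positions 9, 27 (1-based) — 2 in total.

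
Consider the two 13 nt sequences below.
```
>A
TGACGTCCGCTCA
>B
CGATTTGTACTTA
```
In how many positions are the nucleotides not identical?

7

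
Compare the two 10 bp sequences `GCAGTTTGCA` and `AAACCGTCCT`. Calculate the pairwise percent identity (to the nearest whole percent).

7 positions differ (1, 2, 4, 5, 6, 8, 10), so 3 of 10 match: 3/10 = 30%.

30%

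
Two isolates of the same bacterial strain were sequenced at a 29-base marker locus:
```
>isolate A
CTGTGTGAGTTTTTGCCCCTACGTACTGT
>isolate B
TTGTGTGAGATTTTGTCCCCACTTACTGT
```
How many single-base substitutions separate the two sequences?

5

Mismatches (1-based): base 1: C→T; base 10: T→A; base 16: C→T; base 20: T→C; base 23: G→T.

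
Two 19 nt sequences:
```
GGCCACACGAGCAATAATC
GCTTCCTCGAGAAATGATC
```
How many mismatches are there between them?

The sequences differ at positions 2, 3, 4, 5, 7, 12, 16 (1-based) — 7 in total.

7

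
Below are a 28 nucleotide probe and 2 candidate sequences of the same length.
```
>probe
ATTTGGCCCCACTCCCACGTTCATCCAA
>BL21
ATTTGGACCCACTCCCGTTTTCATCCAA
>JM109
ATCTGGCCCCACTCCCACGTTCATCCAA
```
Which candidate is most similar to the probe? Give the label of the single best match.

JM109

Hamming distances to probe — BL21: 4; JM109: 1.
Smallest is JM109 with 1 mismatch.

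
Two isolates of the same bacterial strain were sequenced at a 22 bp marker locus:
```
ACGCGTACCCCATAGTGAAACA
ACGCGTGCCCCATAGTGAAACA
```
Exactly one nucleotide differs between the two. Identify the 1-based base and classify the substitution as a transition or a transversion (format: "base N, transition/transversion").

Base 7 changes A→G. A is a purine and G is a purine, so this is a transition.

base 7, transition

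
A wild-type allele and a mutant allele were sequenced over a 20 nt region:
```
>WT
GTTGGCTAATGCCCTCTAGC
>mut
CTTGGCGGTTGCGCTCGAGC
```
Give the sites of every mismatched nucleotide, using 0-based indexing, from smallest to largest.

Scanning 0-based: 0: G/C; 6: T/G; 7: A/G; 8: A/T; 12: C/G; 16: T/G.

0, 6, 7, 8, 12, 16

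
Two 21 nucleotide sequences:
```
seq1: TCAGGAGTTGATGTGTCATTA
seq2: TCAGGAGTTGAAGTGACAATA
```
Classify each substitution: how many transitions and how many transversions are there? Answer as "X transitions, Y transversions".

0 transitions, 3 transversions

Mismatches (1-based):
base 12: T→A (pyrimidine→purine, transversion)
base 16: T→A (pyrimidine→purine, transversion)
base 19: T→A (pyrimidine→purine, transversion)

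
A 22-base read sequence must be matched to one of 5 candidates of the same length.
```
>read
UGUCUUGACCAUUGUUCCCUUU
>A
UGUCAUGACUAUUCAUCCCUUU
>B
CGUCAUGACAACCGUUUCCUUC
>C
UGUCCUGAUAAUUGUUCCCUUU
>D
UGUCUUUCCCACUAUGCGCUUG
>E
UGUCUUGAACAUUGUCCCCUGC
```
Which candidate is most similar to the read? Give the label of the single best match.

Hamming distances to read — A: 4; B: 7; C: 3; D: 7; E: 4.
Smallest is C with 3 mismatches.

C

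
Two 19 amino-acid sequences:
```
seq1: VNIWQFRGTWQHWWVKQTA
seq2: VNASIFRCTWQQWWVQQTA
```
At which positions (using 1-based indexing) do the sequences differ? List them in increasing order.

Scanning 1-based: 3: I/A; 4: W/S; 5: Q/I; 8: G/C; 12: H/Q; 16: K/Q.

3, 4, 5, 8, 12, 16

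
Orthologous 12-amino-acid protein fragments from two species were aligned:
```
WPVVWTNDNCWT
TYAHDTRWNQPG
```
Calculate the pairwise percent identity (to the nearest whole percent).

Mismatches at positions 1, 2, 3, 4, 5, 7, 8, 10, 11, 12 (1-based): 10 of 12.
Identical positions: 2/12 = 16.67% → 17%.

17%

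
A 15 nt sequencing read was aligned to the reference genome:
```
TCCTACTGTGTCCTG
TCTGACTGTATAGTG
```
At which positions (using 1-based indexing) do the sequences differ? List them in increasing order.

3, 4, 10, 12, 13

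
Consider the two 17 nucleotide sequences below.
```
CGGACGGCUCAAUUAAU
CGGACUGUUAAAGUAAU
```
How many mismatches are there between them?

4

Comparing position by position, 4 sites differ: 6 (G/U), 8 (C/U), 10 (C/A), 13 (U/G).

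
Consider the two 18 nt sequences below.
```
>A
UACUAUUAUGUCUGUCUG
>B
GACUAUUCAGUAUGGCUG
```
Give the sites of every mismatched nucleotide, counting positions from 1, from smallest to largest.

1, 8, 9, 12, 15

Scanning 1-based: 1: U/G; 8: A/C; 9: U/A; 12: C/A; 15: U/G.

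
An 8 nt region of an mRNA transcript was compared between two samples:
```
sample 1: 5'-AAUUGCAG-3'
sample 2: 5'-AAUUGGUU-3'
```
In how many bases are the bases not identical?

3

The sequences differ at bases 6, 7, 8 (1-based) — 3 in total.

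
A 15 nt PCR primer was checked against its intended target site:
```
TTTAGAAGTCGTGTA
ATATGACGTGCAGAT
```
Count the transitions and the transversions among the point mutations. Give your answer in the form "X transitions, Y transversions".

Transitions (purine↔purine or pyrimidine↔pyrimidine): none.
Transversions (purine↔pyrimidine): 1 T→A, 3 T→A, 4 A→T, 7 A→C, 10 C→G, 11 G→C, 12 T→A, 14 T→A, 15 A→T.

0 transitions, 9 transversions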